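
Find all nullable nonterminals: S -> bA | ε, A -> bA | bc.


A nonterminal is nullable iff some alternative derives ε (directly, or every symbol in it is nullable)
Nullable: {S}


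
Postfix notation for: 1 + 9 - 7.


Left to right (same or higher precedence on left)
Postfix: 1 9 + 7 -


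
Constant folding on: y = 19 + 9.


19 + 9 = 28 at compile time
Optimized: y = 28


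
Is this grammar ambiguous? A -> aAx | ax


balanced a^n…x^n: each string has a unique parse
Unambiguous


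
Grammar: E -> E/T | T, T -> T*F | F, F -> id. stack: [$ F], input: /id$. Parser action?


'F' (not preceded by T*) is the handle for T -> F
Action: reduce (T -> F)


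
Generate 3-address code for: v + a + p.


Break into single-operator statements:
t1 = v + a
t2 = t1 + p


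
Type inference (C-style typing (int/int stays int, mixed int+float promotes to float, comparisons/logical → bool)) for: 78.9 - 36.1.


Operand types: float - float
Rule: mixed int/float promotes to float; int/int stays int
Result type: float


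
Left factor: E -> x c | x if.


Common prefix: 'x'
Factored: E -> x E', E' -> c | if


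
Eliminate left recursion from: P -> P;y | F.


Left-recursive alternatives: P;y; non-recursive: F
Introduce P': P -> FP', P' -> ;yP' | ε


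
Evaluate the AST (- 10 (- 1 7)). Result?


Evaluate inner: (- 1 7) = -6
Evaluate root: (- 10 -6) = 16
Result: 16


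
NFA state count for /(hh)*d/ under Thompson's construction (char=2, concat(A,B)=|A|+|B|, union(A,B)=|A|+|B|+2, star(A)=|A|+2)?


Syntax tree has 3 char leaf(s), 0 union(s), 1 star(s)
chars contribute 3×2 = 6; each union adds +2; each star adds +2
Total: 6 + 0 + 2 = 8 states


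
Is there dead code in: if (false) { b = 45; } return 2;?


condition is constant false, so the whole block is unreachable
Dead: 'if (false) { b = 45; }'


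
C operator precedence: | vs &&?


'|' is bitwise OR (level 3); '&&' is logical AND (level 2)
Higher level binds tighter
'|' has higher precedence than '&&'


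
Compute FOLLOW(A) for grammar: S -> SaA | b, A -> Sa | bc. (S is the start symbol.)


$ ∈ FOLLOW(S). For each A -> αBβ: add FIRST(β)\{ε} to FOLLOW(B); if β nullable, add FOLLOW(A).
FOLLOW(A) = {$, a}


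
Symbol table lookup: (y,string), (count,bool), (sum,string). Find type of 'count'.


Lookup 'count' → type bool


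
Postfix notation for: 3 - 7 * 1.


* has higher precedence, evaluate 7*1 first
Postfix: 3 7 1 * -


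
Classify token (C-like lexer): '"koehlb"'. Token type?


Pattern: double-quoted sequence
Type: STRING_LITERAL


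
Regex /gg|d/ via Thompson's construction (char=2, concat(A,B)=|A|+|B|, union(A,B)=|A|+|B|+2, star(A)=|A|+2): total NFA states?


Syntax tree has 3 char leaf(s), 1 union(s), 0 star(s)
chars contribute 3×2 = 6; each union adds +2; each star adds +2
Total: 6 + 2 + 0 = 8 states


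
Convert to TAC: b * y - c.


Break into single-operator statements:
t1 = b * y
t2 = t1 - c


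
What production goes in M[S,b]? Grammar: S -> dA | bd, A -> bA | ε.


For [S, b]: 'b' ∈ FIRST(bd)
Entry: S -> bd


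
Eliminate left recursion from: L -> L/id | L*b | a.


Left-recursive alternatives: L/id, L*b; non-recursive: a
Introduce L': L -> aL', L' -> /idL' | *bL' | ε


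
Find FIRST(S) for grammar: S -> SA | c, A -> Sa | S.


Per alternative of S: FIRST(SA) = {c}; FIRST(c) = {c}
FIRST(S) = {c}


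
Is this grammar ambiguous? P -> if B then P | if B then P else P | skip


dangling else: 'if B then if B then skip else skip' parses two ways
Ambiguous


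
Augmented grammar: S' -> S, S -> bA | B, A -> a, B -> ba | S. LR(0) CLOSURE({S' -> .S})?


Start: S' -> .S
For each item with dot before a nonterminal B, add B -> .γ for every B-production
Closure: [S' -> .S, S -> .bA, S -> .B, B -> .ba, B -> .S]


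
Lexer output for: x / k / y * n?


Scan left to right, longest-match per lexeme
Tokens: ID(x), OP(/), ID(k), OP(/), ID(y), OP(*), ID(n)


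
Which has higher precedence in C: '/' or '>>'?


'/' is multiplicative (level 10); '>>' is shift (level 8)
Higher level binds tighter
'/' has higher precedence than '>>'


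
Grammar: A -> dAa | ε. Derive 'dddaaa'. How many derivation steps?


Derivation: A => dAa => ddAaa => dddAaaa => dddaaa
Steps: 4


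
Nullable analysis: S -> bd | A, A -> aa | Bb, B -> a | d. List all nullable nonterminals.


A nonterminal is nullable iff some alternative derives ε (directly, or every symbol in it is nullable)
Nullable: {}


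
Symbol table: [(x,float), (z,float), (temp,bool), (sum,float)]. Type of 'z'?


Lookup 'z' → type float


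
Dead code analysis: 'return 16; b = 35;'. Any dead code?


statement follows a return and is unreachable
Dead: 'b = 35'


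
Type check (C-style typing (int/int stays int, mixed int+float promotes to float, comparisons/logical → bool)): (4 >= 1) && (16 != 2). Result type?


Operand types: bool && bool
Rule: logical operators take bool operands and yield bool
Result type: bool


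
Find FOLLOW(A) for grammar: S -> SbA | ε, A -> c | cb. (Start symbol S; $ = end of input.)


$ ∈ FOLLOW(S). For each A -> αBβ: add FIRST(β)\{ε} to FOLLOW(B); if β nullable, add FOLLOW(A).
FOLLOW(A) = {$, b}


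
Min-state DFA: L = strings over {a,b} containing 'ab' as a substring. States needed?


KMP-style automaton: 2 progress states + 1 absorbing accept = 3
Minimal DFA: 3 states


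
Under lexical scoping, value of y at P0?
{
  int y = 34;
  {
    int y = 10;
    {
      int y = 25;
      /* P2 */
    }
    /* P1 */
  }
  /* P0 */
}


y declared in the same block as P0
y = 34


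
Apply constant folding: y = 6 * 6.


6 * 6 = 36 at compile time
Optimized: y = 36


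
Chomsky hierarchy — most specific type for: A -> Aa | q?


Left-linear: every RHS is a terminal or one nonterminal followed by a terminal
Classification: Type 3 (Regular)


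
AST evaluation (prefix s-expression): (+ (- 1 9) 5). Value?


Evaluate inner: (- 1 9) = -8
Evaluate root: (+ -8 5) = -3
Result: -3


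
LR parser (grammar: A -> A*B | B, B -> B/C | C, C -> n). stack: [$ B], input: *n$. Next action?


lookahead ∉ {/} so B won't extend; reduce A -> B
Action: reduce (A -> B)


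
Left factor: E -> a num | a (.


Common prefix: 'a'
Factored: E -> a E', E' -> num | (


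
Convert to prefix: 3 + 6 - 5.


left-to-right (same/higher precedence on left): tree is (- (+ 3 6) 5)
Prefix: - + 3 6 5


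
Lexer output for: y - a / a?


Scan left to right, longest-match per lexeme
Tokens: ID(y), OP(-), ID(a), OP(/), ID(a)


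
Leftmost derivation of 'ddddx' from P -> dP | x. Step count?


Derivation: P => dP => ddP => dddP => ddddP => ddddx
Steps: 5


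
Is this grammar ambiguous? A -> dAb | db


balanced d^n…b^n: each string has a unique parse
Unambiguous


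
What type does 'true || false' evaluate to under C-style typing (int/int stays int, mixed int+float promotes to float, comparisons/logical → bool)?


Operand types: bool || bool
Rule: logical operators take bool operands and yield bool
Result type: bool


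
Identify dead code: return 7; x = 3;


statement follows a return and is unreachable
Dead: 'x = 3'


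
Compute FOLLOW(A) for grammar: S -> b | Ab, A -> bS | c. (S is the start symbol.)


$ ∈ FOLLOW(S). For each A -> αBβ: add FIRST(β)\{ε} to FOLLOW(B); if β nullable, add FOLLOW(A).
FOLLOW(A) = {b}


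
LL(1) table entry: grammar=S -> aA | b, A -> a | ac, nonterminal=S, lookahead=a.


For [S, a]: 'a' ∈ FIRST(aA)
Entry: S -> aA


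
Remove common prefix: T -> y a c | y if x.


Common prefix: 'y'
Factored: T -> y T', T' -> a c | if x


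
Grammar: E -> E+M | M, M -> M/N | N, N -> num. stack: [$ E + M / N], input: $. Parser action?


handle 'M/N' on top
Action: reduce (M -> M/N)


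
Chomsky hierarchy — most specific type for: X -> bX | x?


Right-linear: every RHS is a terminal or a terminal followed by one nonterminal
Classification: Type 3 (Regular)


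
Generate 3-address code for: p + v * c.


Break into single-operator statements:
t1 = v * c
t2 = p + t1


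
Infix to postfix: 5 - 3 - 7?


Left to right (same or higher precedence on left)
Postfix: 5 3 - 7 -


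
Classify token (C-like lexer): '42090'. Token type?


Pattern: digits only
Type: INTEGER_LITERAL


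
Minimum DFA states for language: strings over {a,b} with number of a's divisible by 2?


Track (count of a) mod 2: states 0..1, accept at 0
Minimal DFA: 2 states


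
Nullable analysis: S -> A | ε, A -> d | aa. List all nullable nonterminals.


A nonterminal is nullable iff some alternative derives ε (directly, or every symbol in it is nullable)
Nullable: {S}


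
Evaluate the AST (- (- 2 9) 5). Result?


Evaluate inner: (- 2 9) = -7
Evaluate root: (- -7 5) = -12
Result: -12


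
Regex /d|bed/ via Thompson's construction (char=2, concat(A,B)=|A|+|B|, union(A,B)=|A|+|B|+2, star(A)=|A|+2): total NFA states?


Syntax tree has 4 char leaf(s), 1 union(s), 0 star(s)
chars contribute 4×2 = 8; each union adds +2; each star adds +2
Total: 8 + 2 + 0 = 10 states


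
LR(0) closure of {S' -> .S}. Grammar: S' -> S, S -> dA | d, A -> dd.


Start: S' -> .S
For each item with dot before a nonterminal B, add B -> .γ for every B-production
Closure: [S' -> .S, S -> .dA, S -> .d]


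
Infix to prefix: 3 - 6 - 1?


left-to-right (same/higher precedence on left): tree is (- (- 3 6) 1)
Prefix: - - 3 6 1


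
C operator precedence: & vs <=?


'<=' is relational (level 7); '&' is bitwise AND (level 5)
Higher level binds tighter
'<=' has higher precedence than '&'


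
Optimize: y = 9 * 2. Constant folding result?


9 * 2 = 18 at compile time
Optimized: y = 18


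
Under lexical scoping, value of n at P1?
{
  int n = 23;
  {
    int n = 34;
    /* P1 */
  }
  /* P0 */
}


n declared in the same block as P1
n = 34


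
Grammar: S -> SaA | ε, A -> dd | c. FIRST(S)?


Per alternative of S: FIRST(SaA) = {a}; FIRST(ε) = {ε}
FIRST(S) = {a, ε}


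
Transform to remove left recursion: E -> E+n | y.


Left-recursive alternatives: E+n; non-recursive: y
Introduce E': E -> yE', E' -> +nE' | ε


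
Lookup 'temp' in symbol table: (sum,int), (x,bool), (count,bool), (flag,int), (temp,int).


Lookup 'temp' → type int


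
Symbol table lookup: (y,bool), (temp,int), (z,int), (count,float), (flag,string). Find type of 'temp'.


Lookup 'temp' → type int


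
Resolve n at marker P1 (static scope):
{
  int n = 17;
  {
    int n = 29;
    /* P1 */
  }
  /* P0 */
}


n declared in the same block as P1
n = 29


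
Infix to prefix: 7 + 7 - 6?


left-to-right (same/higher precedence on left): tree is (- (+ 7 7) 6)
Prefix: - + 7 7 6


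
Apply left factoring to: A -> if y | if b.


Common prefix: 'if'
Factored: A -> if A', A' -> y | b


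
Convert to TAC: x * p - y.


Break into single-operator statements:
t1 = x * p
t2 = t1 - y


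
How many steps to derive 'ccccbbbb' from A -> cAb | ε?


Derivation: A => cAb => ccAbb => cccAbbb => ccccAbbbb => ccccbbbb
Steps: 5


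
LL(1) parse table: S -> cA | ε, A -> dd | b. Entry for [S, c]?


For [S, c]: 'c' ∈ FIRST(cA)
Entry: S -> cA


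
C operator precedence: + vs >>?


'+' is additive (level 9); '>>' is shift (level 8)
Higher level binds tighter
'+' has higher precedence than '>>'


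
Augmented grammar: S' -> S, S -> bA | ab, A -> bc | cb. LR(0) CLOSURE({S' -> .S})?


Start: S' -> .S
For each item with dot before a nonterminal B, add B -> .γ for every B-production
Closure: [S' -> .S, S -> .bA, S -> .ab]


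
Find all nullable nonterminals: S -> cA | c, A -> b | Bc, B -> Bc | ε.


A nonterminal is nullable iff some alternative derives ε (directly, or every symbol in it is nullable)
Nullable: {B}


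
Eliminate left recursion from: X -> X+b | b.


Left-recursive alternatives: X+b; non-recursive: b
Introduce X': X -> bX', X' -> +bX' | ε


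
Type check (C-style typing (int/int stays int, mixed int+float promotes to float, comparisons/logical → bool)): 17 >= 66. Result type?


Operand types: int >= int
Rule: comparison yields bool
Result type: bool


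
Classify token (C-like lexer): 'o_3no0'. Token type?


Pattern: letter/underscore followed by alphanumerics, not a keyword
Type: IDENTIFIER


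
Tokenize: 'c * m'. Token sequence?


Scan left to right, longest-match per lexeme
Tokens: ID(c), OP(*), ID(m)


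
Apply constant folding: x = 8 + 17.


8 + 17 = 25 at compile time
Optimized: x = 25


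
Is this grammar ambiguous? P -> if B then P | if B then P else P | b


dangling else: 'if B then if B then b else b' parses two ways
Ambiguous


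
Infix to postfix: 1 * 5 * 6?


Left to right (same or higher precedence on left)
Postfix: 1 5 * 6 *


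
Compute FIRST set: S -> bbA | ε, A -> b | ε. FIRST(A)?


Per alternative of A: FIRST(b) = {b}; FIRST(ε) = {ε}
FIRST(A) = {b, ε}


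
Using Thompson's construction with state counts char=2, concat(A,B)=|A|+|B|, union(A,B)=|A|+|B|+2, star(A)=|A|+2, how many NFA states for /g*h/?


Syntax tree has 2 char leaf(s), 0 union(s), 1 star(s)
chars contribute 2×2 = 4; each union adds +2; each star adds +2
Total: 4 + 0 + 2 = 6 states


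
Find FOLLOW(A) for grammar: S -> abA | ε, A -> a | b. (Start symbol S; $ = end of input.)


$ ∈ FOLLOW(S). For each A -> αBβ: add FIRST(β)\{ε} to FOLLOW(B); if β nullable, add FOLLOW(A).
FOLLOW(A) = {$}


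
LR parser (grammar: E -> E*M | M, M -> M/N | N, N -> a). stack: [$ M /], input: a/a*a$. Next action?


no handle; shift 'a'
Action: shift


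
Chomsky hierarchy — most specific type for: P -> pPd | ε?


Single nonterminal LHS, but p^n d^n is not regular
Classification: Type 2 (Context-Free)


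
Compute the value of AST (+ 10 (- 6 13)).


Evaluate inner: (- 6 13) = -7
Evaluate root: (+ 10 -7) = 3
Result: 3


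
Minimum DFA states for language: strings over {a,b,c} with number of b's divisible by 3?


Track (count of b) mod 3: states 0..2, accept at 0
Minimal DFA: 3 states


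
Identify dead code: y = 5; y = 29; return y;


first assignment to y is overwritten before any read
Dead: 'y = 5'


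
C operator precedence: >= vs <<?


'<<' is shift (level 8); '>=' is relational (level 7)
Higher level binds tighter
'<<' has higher precedence than '>='


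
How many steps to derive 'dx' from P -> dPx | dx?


Derivation: P => dx
Steps: 1


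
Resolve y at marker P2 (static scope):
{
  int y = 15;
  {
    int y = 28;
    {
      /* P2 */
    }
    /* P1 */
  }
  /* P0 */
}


P2's block does not declare y; resolves to the enclosing declaration at depth 1
y = 28


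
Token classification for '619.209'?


Pattern: digits with a decimal point
Type: FLOAT_LITERAL


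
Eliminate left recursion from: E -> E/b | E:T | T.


Left-recursive alternatives: E/b, E:T; non-recursive: T
Introduce E': E -> TE', E' -> /bE' | :TE' | ε


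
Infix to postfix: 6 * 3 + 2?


Left to right (same or higher precedence on left)
Postfix: 6 3 * 2 +


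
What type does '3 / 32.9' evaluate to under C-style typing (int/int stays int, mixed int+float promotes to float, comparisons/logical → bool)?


Operand types: int / float
Rule: mixed int/float promotes to float; int/int stays int
Result type: float


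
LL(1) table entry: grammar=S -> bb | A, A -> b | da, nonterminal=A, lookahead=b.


For [A, b]: 'b' ∈ FIRST(b)
Entry: A -> b


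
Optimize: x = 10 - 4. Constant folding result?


10 - 4 = 6 at compile time
Optimized: x = 6


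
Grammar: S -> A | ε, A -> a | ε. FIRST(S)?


Per alternative of S: FIRST(A) = {a, ε}; FIRST(ε) = {ε}
FIRST(S) = {a, ε}


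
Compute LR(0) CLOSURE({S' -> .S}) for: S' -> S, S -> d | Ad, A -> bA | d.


Start: S' -> .S
For each item with dot before a nonterminal B, add B -> .γ for every B-production
Closure: [S' -> .S, S -> .d, S -> .Ad, A -> .bA, A -> .d]


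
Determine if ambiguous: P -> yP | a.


right-linear, alternatives start with distinct terminals 'y' vs 'a': unique leftmost derivation
Unambiguous


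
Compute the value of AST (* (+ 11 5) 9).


Evaluate inner: (+ 11 5) = 16
Evaluate root: (* 16 9) = 144
Result: 144


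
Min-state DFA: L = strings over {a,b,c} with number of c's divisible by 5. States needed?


Track (count of c) mod 5: states 0..4, accept at 0
Minimal DFA: 5 states


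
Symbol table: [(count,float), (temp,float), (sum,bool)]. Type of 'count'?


Lookup 'count' → type float


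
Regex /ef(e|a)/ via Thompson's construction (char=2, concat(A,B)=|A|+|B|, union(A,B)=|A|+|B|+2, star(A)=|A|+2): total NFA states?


Syntax tree has 4 char leaf(s), 1 union(s), 0 star(s)
chars contribute 4×2 = 8; each union adds +2; each star adds +2
Total: 8 + 2 + 0 = 10 states


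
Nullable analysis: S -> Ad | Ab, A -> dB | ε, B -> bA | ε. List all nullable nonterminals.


A nonterminal is nullable iff some alternative derives ε (directly, or every symbol in it is nullable)
Nullable: {A, B}


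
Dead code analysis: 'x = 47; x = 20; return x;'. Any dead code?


first assignment to x is overwritten before any read
Dead: 'x = 47'


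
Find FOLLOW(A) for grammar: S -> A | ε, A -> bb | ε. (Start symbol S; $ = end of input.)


$ ∈ FOLLOW(S). For each A -> αBβ: add FIRST(β)\{ε} to FOLLOW(B); if β nullable, add FOLLOW(A).
FOLLOW(A) = {$}


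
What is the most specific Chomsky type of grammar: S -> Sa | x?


Left-linear: every RHS is a terminal or one nonterminal followed by a terminal
Classification: Type 3 (Regular)


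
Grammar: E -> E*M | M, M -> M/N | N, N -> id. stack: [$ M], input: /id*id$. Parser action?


shift '/' to continue M -> M/N
Action: shift


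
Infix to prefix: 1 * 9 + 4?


left-to-right (same/higher precedence on left): tree is (+ (* 1 9) 4)
Prefix: + * 1 9 4


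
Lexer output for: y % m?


Scan left to right, longest-match per lexeme
Tokens: ID(y), OP(%), ID(m)


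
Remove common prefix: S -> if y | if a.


Common prefix: 'if'
Factored: S -> if S', S' -> y | a


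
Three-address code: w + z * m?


Break into single-operator statements:
t1 = z * m
t2 = w + t1


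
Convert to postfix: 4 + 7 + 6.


Left to right (same or higher precedence on left)
Postfix: 4 7 + 6 +


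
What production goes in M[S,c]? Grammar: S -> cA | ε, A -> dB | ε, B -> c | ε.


For [S, c]: 'c' ∈ FIRST(cA)
Entry: S -> cA


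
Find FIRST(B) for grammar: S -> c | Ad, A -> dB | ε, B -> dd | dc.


Per alternative of B: FIRST(dd) = {d}; FIRST(dc) = {d}
FIRST(B) = {d}


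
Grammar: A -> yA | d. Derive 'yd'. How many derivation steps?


Derivation: A => yA => yd
Steps: 2


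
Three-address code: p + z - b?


Break into single-operator statements:
t1 = p + z
t2 = t1 - b


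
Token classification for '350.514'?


Pattern: digits with a decimal point
Type: FLOAT_LITERAL


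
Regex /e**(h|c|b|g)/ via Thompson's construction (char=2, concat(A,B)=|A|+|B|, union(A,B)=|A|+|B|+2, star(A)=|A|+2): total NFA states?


Syntax tree has 5 char leaf(s), 3 union(s), 2 star(s)
chars contribute 5×2 = 10; each union adds +2; each star adds +2
Total: 10 + 6 + 4 = 20 states


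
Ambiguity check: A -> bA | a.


right-linear, alternatives start with distinct terminals 'b' vs 'a': unique leftmost derivation
Unambiguous


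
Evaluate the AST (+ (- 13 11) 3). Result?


Evaluate inner: (- 13 11) = 2
Evaluate root: (+ 2 3) = 5
Result: 5


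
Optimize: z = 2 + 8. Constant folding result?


2 + 8 = 10 at compile time
Optimized: z = 10


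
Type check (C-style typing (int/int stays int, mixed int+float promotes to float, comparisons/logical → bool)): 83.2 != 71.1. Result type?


Operand types: float != float
Rule: comparison yields bool
Result type: bool


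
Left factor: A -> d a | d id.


Common prefix: 'd'
Factored: A -> d A', A' -> a | id


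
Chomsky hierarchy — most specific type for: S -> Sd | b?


Left-linear: every RHS is a terminal or one nonterminal followed by a terminal
Classification: Type 3 (Regular)


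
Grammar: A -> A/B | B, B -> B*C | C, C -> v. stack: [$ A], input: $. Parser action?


start symbol A on stack, input exhausted
Action: accept


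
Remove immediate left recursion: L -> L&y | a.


Left-recursive alternatives: L&y; non-recursive: a
Introduce L': L -> aL', L' -> &yL' | ε


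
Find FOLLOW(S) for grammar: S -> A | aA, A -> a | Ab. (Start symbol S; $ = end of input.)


$ ∈ FOLLOW(S). For each A -> αBβ: add FIRST(β)\{ε} to FOLLOW(B); if β nullable, add FOLLOW(A).
FOLLOW(S) = {$}


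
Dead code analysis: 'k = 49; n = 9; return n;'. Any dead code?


k is assigned but never read
Dead: 'k = 49'


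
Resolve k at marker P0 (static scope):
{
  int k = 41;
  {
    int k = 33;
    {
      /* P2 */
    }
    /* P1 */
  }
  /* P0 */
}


k declared in the same block as P0
k = 41


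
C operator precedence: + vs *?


'*' is multiplicative (level 10); '+' is additive (level 9)
Higher level binds tighter
'*' has higher precedence than '+'


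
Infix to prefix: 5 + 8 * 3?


'*' binds tighter: tree is (+ 5 (* 8 3))
Prefix: + 5 * 8 3


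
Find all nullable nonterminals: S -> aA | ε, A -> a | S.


A nonterminal is nullable iff some alternative derives ε (directly, or every symbol in it is nullable)
Nullable: {A, S}


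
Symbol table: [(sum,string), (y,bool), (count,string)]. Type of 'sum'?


Lookup 'sum' → type string


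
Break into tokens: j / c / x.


Scan left to right, longest-match per lexeme
Tokens: ID(j), OP(/), ID(c), OP(/), ID(x)


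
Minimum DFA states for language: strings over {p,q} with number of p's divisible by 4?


Track (count of p) mod 4: states 0..3, accept at 0
Minimal DFA: 4 states


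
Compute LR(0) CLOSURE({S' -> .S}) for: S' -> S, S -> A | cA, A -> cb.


Start: S' -> .S
For each item with dot before a nonterminal B, add B -> .γ for every B-production
Closure: [S' -> .S, S -> .A, S -> .cA, A -> .cb]


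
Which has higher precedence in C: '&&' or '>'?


'>' is relational (level 7); '&&' is logical AND (level 2)
Higher level binds tighter
'>' has higher precedence than '&&'


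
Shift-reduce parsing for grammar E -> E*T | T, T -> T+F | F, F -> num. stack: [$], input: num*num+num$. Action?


no handle on stack; shift 'num'
Action: shift


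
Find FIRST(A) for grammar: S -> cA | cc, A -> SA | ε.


Per alternative of A: FIRST(SA) = {c}; FIRST(ε) = {ε}
FIRST(A) = {c, ε}


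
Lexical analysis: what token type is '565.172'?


Pattern: digits with a decimal point
Type: FLOAT_LITERAL


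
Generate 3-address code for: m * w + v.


Break into single-operator statements:
t1 = m * w
t2 = t1 + v


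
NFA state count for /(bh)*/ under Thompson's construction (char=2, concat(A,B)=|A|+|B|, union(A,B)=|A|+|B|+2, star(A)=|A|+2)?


Syntax tree has 2 char leaf(s), 0 union(s), 1 star(s)
chars contribute 2×2 = 4; each union adds +2; each star adds +2
Total: 4 + 0 + 2 = 6 states


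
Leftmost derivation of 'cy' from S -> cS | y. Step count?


Derivation: S => cS => cy
Steps: 2


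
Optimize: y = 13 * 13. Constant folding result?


13 * 13 = 169 at compile time
Optimized: y = 169


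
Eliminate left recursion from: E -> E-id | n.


Left-recursive alternatives: E-id; non-recursive: n
Introduce E': E -> nE', E' -> -idE' | ε


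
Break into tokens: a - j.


Scan left to right, longest-match per lexeme
Tokens: ID(a), OP(-), ID(j)


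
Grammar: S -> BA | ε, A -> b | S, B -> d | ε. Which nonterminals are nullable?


A nonterminal is nullable iff some alternative derives ε (directly, or every symbol in it is nullable)
Nullable: {A, B, S}


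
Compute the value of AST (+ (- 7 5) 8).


Evaluate inner: (- 7 5) = 2
Evaluate root: (+ 2 8) = 10
Result: 10


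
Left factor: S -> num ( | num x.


Common prefix: 'num'
Factored: S -> num S', S' -> ( | x


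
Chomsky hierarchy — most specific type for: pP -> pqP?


LHS has context (more than one symbol) and |LHS| ≤ |RHS|
Classification: Type 1 (Context-Sensitive)


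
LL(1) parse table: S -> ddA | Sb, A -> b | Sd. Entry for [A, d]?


For [A, d]: 'd' ∈ FIRST(Sd)
Entry: A -> Sd


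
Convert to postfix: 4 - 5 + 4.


Left to right (same or higher precedence on left)
Postfix: 4 5 - 4 +


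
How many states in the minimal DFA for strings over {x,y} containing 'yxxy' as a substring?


KMP-style automaton: 4 progress states + 1 absorbing accept = 5
Minimal DFA: 5 states


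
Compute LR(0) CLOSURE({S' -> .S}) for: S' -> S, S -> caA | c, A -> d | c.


Start: S' -> .S
For each item with dot before a nonterminal B, add B -> .γ for every B-production
Closure: [S' -> .S, S -> .caA, S -> .c]


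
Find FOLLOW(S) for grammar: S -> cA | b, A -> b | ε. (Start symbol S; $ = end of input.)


$ ∈ FOLLOW(S). For each A -> αBβ: add FIRST(β)\{ε} to FOLLOW(B); if β nullable, add FOLLOW(A).
FOLLOW(S) = {$}


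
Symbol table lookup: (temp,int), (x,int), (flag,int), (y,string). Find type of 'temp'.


Lookup 'temp' → type int


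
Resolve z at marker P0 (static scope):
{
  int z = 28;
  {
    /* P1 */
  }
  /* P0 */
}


z declared in the same block as P0
z = 28


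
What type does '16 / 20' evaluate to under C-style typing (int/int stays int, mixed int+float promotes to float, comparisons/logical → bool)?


Operand types: int / int
Rule: mixed int/float promotes to float; int/int stays int
Result type: int


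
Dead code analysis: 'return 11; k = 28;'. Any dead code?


statement follows a return and is unreachable
Dead: 'k = 28'


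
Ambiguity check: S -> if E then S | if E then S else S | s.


dangling else: 'if E then if E then s else s' parses two ways
Ambiguous


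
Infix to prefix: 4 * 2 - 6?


left-to-right (same/higher precedence on left): tree is (- (* 4 2) 6)
Prefix: - * 4 2 6


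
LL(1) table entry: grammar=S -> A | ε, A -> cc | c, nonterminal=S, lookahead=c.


For [S, c]: 'c' ∈ FIRST(A)
Entry: S -> A


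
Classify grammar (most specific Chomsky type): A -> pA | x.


Right-linear: every RHS is a terminal or a terminal followed by one nonterminal
Classification: Type 3 (Regular)


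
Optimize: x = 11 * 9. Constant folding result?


11 * 9 = 99 at compile time
Optimized: x = 99


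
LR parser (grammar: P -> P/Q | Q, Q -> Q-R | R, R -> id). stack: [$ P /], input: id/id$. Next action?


no handle ('P/' is not any RHS); shift 'id'
Action: shift


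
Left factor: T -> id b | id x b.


Common prefix: 'id'
Factored: T -> id T', T' -> b | x b


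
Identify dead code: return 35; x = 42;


statement follows a return and is unreachable
Dead: 'x = 42'


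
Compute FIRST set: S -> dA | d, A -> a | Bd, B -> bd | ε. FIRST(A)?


Per alternative of A: FIRST(a) = {a}; FIRST(Bd) = {b, d}
FIRST(A) = {a, b, d}


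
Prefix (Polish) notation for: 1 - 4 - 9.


left-to-right (same/higher precedence on left): tree is (- (- 1 4) 9)
Prefix: - - 1 4 9


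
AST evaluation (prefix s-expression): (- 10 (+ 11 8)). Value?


Evaluate inner: (+ 11 8) = 19
Evaluate root: (- 10 19) = -9
Result: -9


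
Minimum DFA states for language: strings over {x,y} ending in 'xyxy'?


Track the longest suffix of input matching a prefix of 'xyxy': 5 classes (prefixes of length 0..4)
Minimal DFA: 5 states


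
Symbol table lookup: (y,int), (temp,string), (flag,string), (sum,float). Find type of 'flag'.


Lookup 'flag' → type string


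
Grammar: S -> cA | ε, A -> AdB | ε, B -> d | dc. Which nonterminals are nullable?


A nonterminal is nullable iff some alternative derives ε (directly, or every symbol in it is nullable)
Nullable: {A, S}


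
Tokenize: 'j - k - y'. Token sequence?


Scan left to right, longest-match per lexeme
Tokens: ID(j), OP(-), ID(k), OP(-), ID(y)


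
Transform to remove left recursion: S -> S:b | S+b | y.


Left-recursive alternatives: S:b, S+b; non-recursive: y
Introduce S': S -> yS', S' -> :bS' | +bS' | ε


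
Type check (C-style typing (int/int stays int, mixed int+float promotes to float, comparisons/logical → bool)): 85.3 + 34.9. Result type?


Operand types: float + float
Rule: mixed int/float promotes to float; int/int stays int
Result type: float


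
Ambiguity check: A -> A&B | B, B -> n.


precedence layered via separate nonterminal B: deterministic
Unambiguous


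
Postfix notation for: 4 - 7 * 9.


* has higher precedence, evaluate 7*9 first
Postfix: 4 7 9 * -


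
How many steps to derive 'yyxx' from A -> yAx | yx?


Derivation: A => yAx => yyxx
Steps: 2


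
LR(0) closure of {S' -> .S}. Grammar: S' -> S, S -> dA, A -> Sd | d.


Start: S' -> .S
For each item with dot before a nonterminal B, add B -> .γ for every B-production
Closure: [S' -> .S, S -> .dA]


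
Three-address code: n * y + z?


Break into single-operator statements:
t1 = n * y
t2 = t1 + z


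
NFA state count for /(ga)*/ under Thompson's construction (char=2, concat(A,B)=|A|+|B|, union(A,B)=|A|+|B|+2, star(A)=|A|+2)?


Syntax tree has 2 char leaf(s), 0 union(s), 1 star(s)
chars contribute 2×2 = 4; each union adds +2; each star adds +2
Total: 4 + 0 + 2 = 6 states


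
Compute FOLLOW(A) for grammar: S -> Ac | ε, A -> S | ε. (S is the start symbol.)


$ ∈ FOLLOW(S). For each A -> αBβ: add FIRST(β)\{ε} to FOLLOW(B); if β nullable, add FOLLOW(A).
FOLLOW(A) = {c}


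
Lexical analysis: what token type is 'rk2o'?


Pattern: letter/underscore followed by alphanumerics, not a keyword
Type: IDENTIFIER


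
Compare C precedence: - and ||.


'-' is additive (level 9); '||' is logical OR (level 1)
Higher level binds tighter
'-' has higher precedence than '||'


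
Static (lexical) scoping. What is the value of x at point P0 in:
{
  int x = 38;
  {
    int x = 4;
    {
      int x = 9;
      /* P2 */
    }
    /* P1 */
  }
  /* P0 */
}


x declared in the same block as P0
x = 38


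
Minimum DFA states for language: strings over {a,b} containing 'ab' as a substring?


KMP-style automaton: 2 progress states + 1 absorbing accept = 3
Minimal DFA: 3 states


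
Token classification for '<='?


Pattern: operator symbol
Type: OPERATOR


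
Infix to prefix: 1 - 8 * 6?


'*' binds tighter: tree is (- 1 (* 8 6))
Prefix: - 1 * 8 6


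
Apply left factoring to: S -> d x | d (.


Common prefix: 'd'
Factored: S -> d S', S' -> x | (


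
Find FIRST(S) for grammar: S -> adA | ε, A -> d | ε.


Per alternative of S: FIRST(adA) = {a}; FIRST(ε) = {ε}
FIRST(S) = {a, ε}


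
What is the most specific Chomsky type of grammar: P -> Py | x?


Left-linear: every RHS is a terminal or one nonterminal followed by a terminal
Classification: Type 3 (Regular)


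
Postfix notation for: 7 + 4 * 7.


* has higher precedence, evaluate 4*7 first
Postfix: 7 4 7 * +


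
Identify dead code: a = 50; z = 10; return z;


a is assigned but never read
Dead: 'a = 50'


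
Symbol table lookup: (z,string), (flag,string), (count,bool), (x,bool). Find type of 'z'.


Lookup 'z' → type string


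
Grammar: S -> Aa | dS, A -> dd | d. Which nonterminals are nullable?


A nonterminal is nullable iff some alternative derives ε (directly, or every symbol in it is nullable)
Nullable: {}


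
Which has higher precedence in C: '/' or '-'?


'/' is multiplicative (level 10); '-' is additive (level 9)
Higher level binds tighter
'/' has higher precedence than '-'


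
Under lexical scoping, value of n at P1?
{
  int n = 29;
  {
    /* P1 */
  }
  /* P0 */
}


P1's block does not declare n; resolves to the enclosing declaration at depth 0
n = 29


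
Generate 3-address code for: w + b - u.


Break into single-operator statements:
t1 = w + b
t2 = t1 - u


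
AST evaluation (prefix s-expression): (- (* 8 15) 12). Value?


Evaluate inner: (* 8 15) = 120
Evaluate root: (- 120 12) = 108
Result: 108


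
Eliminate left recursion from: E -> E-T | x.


Left-recursive alternatives: E-T; non-recursive: x
Introduce E': E -> xE', E' -> -TE' | ε


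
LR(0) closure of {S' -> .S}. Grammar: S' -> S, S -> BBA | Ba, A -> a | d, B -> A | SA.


Start: S' -> .S
For each item with dot before a nonterminal B, add B -> .γ for every B-production
Closure: [S' -> .S, S -> .BBA, S -> .Ba, B -> .A, B -> .SA, A -> .a, A -> .d]


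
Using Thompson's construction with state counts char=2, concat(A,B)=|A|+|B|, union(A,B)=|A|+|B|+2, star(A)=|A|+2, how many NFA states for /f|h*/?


Syntax tree has 2 char leaf(s), 1 union(s), 1 star(s)
chars contribute 2×2 = 4; each union adds +2; each star adds +2
Total: 4 + 2 + 2 = 8 states


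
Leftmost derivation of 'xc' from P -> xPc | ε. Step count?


Derivation: P => xPc => xc
Steps: 2


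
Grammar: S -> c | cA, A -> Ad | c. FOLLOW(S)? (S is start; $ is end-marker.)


$ ∈ FOLLOW(S). For each A -> αBβ: add FIRST(β)\{ε} to FOLLOW(B); if β nullable, add FOLLOW(A).
FOLLOW(S) = {$}


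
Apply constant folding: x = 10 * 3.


10 * 3 = 30 at compile time
Optimized: x = 30


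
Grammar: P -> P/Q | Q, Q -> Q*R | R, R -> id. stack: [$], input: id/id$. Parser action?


no handle on stack; shift 'id'
Action: shift


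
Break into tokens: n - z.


Scan left to right, longest-match per lexeme
Tokens: ID(n), OP(-), ID(z)


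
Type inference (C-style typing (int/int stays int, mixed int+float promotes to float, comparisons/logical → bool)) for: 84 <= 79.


Operand types: int <= int
Rule: comparison yields bool
Result type: bool


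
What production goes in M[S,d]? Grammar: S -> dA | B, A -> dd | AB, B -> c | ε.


For [S, d]: 'd' ∈ FIRST(dA)
Entry: S -> dA


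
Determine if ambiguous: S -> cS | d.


right-linear, alternatives start with distinct terminals 'c' vs 'd': unique leftmost derivation
Unambiguous


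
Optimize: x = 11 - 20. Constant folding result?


11 - 20 = -9 at compile time
Optimized: x = -9


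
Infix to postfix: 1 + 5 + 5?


Left to right (same or higher precedence on left)
Postfix: 1 5 + 5 +


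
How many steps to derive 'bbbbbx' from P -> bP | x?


Derivation: P => bP => bbP => bbbP => bbbbP => bbbbbP => bbbbbx
Steps: 6


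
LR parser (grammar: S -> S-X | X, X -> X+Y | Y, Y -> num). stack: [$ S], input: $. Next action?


start symbol S on stack, input exhausted
Action: accept


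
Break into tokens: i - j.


Scan left to right, longest-match per lexeme
Tokens: ID(i), OP(-), ID(j)


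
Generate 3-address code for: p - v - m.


Break into single-operator statements:
t1 = p - v
t2 = t1 - m


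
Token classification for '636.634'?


Pattern: digits with a decimal point
Type: FLOAT_LITERAL


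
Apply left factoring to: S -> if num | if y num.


Common prefix: 'if'
Factored: S -> if S', S' -> num | y num


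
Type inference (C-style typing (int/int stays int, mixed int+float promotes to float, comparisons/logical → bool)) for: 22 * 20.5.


Operand types: int * float
Rule: mixed int/float promotes to float; int/int stays int
Result type: float


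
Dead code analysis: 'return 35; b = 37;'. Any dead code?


statement follows a return and is unreachable
Dead: 'b = 37'


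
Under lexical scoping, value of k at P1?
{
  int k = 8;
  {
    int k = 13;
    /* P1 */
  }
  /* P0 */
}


k declared in the same block as P1
k = 13


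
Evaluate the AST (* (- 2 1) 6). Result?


Evaluate inner: (- 2 1) = 1
Evaluate root: (* 1 6) = 6
Result: 6


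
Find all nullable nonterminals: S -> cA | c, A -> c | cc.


A nonterminal is nullable iff some alternative derives ε (directly, or every symbol in it is nullable)
Nullable: {}


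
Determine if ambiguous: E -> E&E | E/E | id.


'id&id/id' has two parse trees (no precedence encoded between & and /)
Ambiguous


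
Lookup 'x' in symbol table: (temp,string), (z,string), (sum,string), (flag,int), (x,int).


Lookup 'x' → type int


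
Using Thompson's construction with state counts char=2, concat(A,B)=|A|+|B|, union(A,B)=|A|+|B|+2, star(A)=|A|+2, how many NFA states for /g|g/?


Syntax tree has 2 char leaf(s), 1 union(s), 0 star(s)
chars contribute 2×2 = 4; each union adds +2; each star adds +2
Total: 4 + 2 + 0 = 6 states


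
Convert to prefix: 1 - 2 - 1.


left-to-right (same/higher precedence on left): tree is (- (- 1 2) 1)
Prefix: - - 1 2 1


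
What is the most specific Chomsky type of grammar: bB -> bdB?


LHS has context (more than one symbol) and |LHS| ≤ |RHS|
Classification: Type 1 (Context-Sensitive)


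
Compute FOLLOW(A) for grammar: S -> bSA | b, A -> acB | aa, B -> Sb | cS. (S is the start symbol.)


$ ∈ FOLLOW(S). For each A -> αBβ: add FIRST(β)\{ε} to FOLLOW(B); if β nullable, add FOLLOW(A).
FOLLOW(A) = {$, a, b}


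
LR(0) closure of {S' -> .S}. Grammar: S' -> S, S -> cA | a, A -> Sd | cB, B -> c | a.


Start: S' -> .S
For each item with dot before a nonterminal B, add B -> .γ for every B-production
Closure: [S' -> .S, S -> .cA, S -> .a]


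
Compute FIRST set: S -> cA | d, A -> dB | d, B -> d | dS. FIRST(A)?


Per alternative of A: FIRST(dB) = {d}; FIRST(d) = {d}
FIRST(A) = {d}


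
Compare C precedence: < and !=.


'<' is relational (level 7); '!=' is equality (level 6)
Higher level binds tighter
'<' has higher precedence than '!='


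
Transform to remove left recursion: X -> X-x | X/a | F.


Left-recursive alternatives: X-x, X/a; non-recursive: F
Introduce X': X -> FX', X' -> -xX' | /aX' | ε


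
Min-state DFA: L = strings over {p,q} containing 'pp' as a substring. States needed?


KMP-style automaton: 2 progress states + 1 absorbing accept = 3
Minimal DFA: 3 states


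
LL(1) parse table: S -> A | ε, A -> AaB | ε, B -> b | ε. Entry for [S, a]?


For [S, a]: 'a' ∈ FIRST(A)
Entry: S -> A


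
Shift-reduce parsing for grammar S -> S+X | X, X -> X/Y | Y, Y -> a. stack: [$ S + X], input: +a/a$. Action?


handle 'S+X' on top; lookahead ∈ FOLLOW(S) = {+, $}
Action: reduce (S -> S+X)


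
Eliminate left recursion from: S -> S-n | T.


Left-recursive alternatives: S-n; non-recursive: T
Introduce S': S -> TS', S' -> -nS' | ε


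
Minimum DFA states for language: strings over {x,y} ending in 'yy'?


Track the longest suffix of input matching a prefix of 'yy': 3 classes (prefixes of length 0..2)
Minimal DFA: 3 states


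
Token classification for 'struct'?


Pattern: reserved word
Type: KEYWORD


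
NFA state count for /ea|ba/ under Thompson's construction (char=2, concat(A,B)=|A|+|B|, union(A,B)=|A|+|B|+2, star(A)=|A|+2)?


Syntax tree has 4 char leaf(s), 1 union(s), 0 star(s)
chars contribute 4×2 = 8; each union adds +2; each star adds +2
Total: 8 + 2 + 0 = 10 states


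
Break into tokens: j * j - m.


Scan left to right, longest-match per lexeme
Tokens: ID(j), OP(*), ID(j), OP(-), ID(m)


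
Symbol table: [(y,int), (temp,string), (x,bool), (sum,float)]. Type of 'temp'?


Lookup 'temp' → type string
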